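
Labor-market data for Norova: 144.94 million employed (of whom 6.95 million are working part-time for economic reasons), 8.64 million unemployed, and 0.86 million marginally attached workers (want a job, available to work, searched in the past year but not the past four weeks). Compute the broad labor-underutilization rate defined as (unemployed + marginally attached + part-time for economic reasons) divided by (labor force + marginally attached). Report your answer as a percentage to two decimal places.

Broad underutilization rate ≈ 10.65%.

Labor force = 144.94 + 8.64 = 153.58 million.
Numerator = 8.64 + 0.86 + 6.95 = 16.45 million.
Denominator = 153.58 + 0.86 = 154.44 million.
Broad rate = 16.45 / 154.44 = 10.65%.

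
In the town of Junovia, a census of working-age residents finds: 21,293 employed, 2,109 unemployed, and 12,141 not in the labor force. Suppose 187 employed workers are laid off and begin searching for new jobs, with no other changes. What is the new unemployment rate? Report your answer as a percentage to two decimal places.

New unemployment rate ≈ 9.81%.

Initially, labor force = 21,293 + 2,109 = 23,402, so u = 2,109/23,402 = 9.01%.
After the change, employed falls and unemployed rises by 187; labor force unchanged → E = 21,106, U = 2,296, labor force = 23,402.
New unemployment rate = 2,296 / 23,402 = 9.81%.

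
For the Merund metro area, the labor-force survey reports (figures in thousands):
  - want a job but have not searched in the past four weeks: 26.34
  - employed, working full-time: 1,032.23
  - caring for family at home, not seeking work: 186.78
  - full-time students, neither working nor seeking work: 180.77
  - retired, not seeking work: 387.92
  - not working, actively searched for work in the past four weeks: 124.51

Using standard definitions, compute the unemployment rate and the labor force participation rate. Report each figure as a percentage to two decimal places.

Employed = 1,032.23 thousand.
Unemployed = 124.51 thousand.
Labor force = 1,032.23 + 124.51 = 1,156.74 thousand.
Not in labor force = 26.34 + 186.78 + 180.77 + 387.92 = 781.81 thousand (those not working and not actively searching are outside the labor force — including those who want a job but have given up searching).
Civilian working-age population = 1,156.74 + 781.81 = 1,938.55 thousand.
Unemployment rate = 124.51 / 1,156.74 = 10.76%.
Labor force participation rate = 1,156.74 / 1,938.55 = 59.67%.

Unemployment rate ≈ 10.76%; labor force participation rate ≈ 59.67%.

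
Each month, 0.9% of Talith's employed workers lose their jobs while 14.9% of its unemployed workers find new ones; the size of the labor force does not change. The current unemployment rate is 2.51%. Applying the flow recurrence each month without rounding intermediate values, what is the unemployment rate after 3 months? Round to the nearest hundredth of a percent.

With a fixed labor force, u_{t+1} = u_t + s·(1−u_t) − f·u_t = u_t·(1−s−f) + s.
Here 1−s−f = 0.842 and s = 0.009.
u_1 = 0.025100 × 0.842 + 0.009 = 0.030134.
u_2 = 0.030134 × 0.842 + 0.009 = 0.034373.
u_3 = 0.034373 × 0.842 + 0.009 = 0.037942.

Unemployment rate after three months ≈ 3.79%.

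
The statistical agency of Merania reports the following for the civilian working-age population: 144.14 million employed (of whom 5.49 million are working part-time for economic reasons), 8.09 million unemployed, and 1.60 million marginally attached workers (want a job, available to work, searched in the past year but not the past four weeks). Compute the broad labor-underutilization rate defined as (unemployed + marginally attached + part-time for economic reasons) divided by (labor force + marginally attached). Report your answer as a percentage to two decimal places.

Labor force = 144.14 + 8.09 = 152.23 million.
Numerator = 8.09 + 1.60 + 5.49 = 15.18 million.
Denominator = 152.23 + 1.60 = 153.83 million.
Broad rate = 15.18 / 153.83 = 9.87%.

Broad underutilization rate ≈ 9.87%.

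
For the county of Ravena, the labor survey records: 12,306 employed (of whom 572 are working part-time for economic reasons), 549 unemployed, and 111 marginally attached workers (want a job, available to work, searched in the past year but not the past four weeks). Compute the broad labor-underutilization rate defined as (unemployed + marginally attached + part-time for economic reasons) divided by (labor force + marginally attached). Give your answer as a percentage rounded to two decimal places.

Labor force = 12,306 + 549 = 12,855.
Numerator = 549 + 111 + 572 = 1,232.
Denominator = 12,855 + 111 = 12,966.
Broad rate = 1,232 / 12,966 = 9.50%.

Broad underutilization rate ≈ 9.50%.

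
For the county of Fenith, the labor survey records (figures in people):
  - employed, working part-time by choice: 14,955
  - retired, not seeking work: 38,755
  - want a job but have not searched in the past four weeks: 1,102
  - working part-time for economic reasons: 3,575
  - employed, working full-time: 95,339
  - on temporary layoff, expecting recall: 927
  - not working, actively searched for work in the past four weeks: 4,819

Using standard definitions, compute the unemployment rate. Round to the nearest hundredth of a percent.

Employed = 14,955 + 3,575 + 95,339 = 113,869 (anyone who worked, including part-time for economic reasons, counts as employed).
Unemployed = 927 + 4,819 = 5,746 (jobless and actively searching, or on temporary layoff).
Labor force = 113,869 + 5,746 = 119,615.
Unemployment rate = 5,746 / 119,615 = 4.80%.

Unemployment rate ≈ 4.80%.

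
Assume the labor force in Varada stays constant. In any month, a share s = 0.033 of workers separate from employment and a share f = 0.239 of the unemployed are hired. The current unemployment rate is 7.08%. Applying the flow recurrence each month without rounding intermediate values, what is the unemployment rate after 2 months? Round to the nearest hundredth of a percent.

Unemployment rate after two months ≈ 9.45%.

With a fixed labor force, u_{t+1} = u_t + s·(1−u_t) − f·u_t = u_t·(1−s−f) + s.
Here 1−s−f = 0.728 and s = 0.033.
u_1 = 0.070800 × 0.728 + 0.033 = 0.084542.
u_2 = 0.084542 × 0.728 + 0.033 = 0.094547.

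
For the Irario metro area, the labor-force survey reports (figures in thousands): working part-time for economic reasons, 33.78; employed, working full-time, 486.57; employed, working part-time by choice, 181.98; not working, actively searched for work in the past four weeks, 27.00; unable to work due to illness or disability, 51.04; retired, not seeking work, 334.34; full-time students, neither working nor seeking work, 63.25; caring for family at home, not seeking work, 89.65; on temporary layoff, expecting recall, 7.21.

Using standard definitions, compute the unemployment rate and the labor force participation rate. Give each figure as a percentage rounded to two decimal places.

Unemployment rate ≈ 4.64%; labor force participation rate ≈ 57.78%.

Employed = 33.78 + 486.57 + 181.98 = 702.33 thousand (anyone who worked, including part-time for economic reasons, counts as employed).
Unemployed = 27.00 + 7.21 = 34.21 thousand (jobless and actively searching, or on temporary layoff).
Labor force = 702.33 + 34.21 = 736.54 thousand.
Not in labor force = 51.04 + 334.34 + 63.25 + 89.65 = 538.28 thousand (those not working and not actively searching are outside the labor force).
Civilian working-age population = 736.54 + 538.28 = 1,274.82 thousand.
Unemployment rate = 34.21 / 736.54 = 4.64%.
Labor force participation rate = 736.54 / 1,274.82 = 57.78%.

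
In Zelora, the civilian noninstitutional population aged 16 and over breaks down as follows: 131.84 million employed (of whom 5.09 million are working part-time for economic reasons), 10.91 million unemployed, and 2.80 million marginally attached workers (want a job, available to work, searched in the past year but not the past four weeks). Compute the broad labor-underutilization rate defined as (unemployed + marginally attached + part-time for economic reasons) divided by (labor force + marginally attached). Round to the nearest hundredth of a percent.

Labor force = 131.84 + 10.91 = 142.75 million.
Numerator = 10.91 + 2.80 + 5.09 = 18.80 million.
Denominator = 142.75 + 2.80 = 145.55 million.
Broad rate = 18.80 / 145.55 = 12.92%.

Broad underutilization rate ≈ 12.92%.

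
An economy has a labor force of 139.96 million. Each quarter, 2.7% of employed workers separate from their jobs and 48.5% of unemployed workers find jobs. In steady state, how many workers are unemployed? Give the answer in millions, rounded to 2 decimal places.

About 7.38 million are unemployed in steady state.

Steady-state unemployment rate u* = s/(s+f) = 2.7/(2.7+48.5) = 0.052734.
Unemployed = u* × labor force = 0.052734 × 139.96 ≈ 7.38 million.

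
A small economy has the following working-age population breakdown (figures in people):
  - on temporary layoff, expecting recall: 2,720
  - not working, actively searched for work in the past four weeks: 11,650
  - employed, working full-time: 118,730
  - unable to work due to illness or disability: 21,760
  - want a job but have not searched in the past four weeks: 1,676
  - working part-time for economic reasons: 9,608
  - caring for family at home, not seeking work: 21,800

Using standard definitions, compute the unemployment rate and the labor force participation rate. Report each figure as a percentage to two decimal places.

Unemployment rate ≈ 10.07%; labor force participation rate ≈ 75.93%.

Employed = 118,730 + 9,608 = 128,338 (anyone who worked, including part-time for economic reasons, counts as employed).
Unemployed = 2,720 + 11,650 = 14,370 (jobless and actively searching, or on temporary layoff).
Labor force = 128,338 + 14,370 = 142,708.
Not in labor force = 21,760 + 1,676 + 21,800 = 45,236 (those not working and not actively searching are outside the labor force — including those who want a job but have given up searching).
Civilian working-age population = 142,708 + 45,236 = 187,944.
Unemployment rate = 14,370 / 142,708 = 10.07%.
Labor force participation rate = 142,708 / 187,944 = 75.93%.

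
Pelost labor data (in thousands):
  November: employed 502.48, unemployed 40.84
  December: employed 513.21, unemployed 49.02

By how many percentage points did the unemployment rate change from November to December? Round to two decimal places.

The unemployment rate changed by +1.20 percentage points.

November: labor force = 502.48 + 40.84 = 543.32; u = 40.84/543.32 = 7.52%.
December: labor force = 513.21 + 49.02 = 562.23; u = 49.02/562.23 = 8.72%.
Change = 8.72% − 7.52% = +1.20 pp.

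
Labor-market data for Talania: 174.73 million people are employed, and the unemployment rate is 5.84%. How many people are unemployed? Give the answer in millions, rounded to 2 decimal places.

Let U be the number unemployed. The labor force is E + U, and U/(E+U) = 0.0584.
So U = 0.0584 × 174.73 / (1 − 0.0584) = 10.2042 / 0.9416 ≈ 10.84 million.

About 10.84 million are unemployed.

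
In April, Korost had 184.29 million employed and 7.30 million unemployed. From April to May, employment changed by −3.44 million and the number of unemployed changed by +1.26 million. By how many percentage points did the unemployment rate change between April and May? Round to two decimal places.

The unemployment rate changed by +0.71 percentage points.

April: labor force = 184.29 + 7.30 = 191.59; u = 7.30/191.59 = 3.81%.
May: labor force = 180.85 + 8.56 = 189.41; u = 8.56/189.41 = 4.52%.
Change = 4.52% − 3.81% = +0.71 pp.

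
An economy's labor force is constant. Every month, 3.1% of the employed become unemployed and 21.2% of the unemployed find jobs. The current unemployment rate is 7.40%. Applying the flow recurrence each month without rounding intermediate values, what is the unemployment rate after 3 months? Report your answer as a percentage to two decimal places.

With a fixed labor force, u_{t+1} = u_t + s·(1−u_t) − f·u_t = u_t·(1−s−f) + s.
Here 1−s−f = 0.757 and s = 0.031.
u_1 = 0.074000 × 0.757 + 0.031 = 0.087018.
u_2 = 0.087018 × 0.757 + 0.031 = 0.096873.
u_3 = 0.096873 × 0.757 + 0.031 = 0.104333.

Unemployment rate after three months ≈ 10.43%.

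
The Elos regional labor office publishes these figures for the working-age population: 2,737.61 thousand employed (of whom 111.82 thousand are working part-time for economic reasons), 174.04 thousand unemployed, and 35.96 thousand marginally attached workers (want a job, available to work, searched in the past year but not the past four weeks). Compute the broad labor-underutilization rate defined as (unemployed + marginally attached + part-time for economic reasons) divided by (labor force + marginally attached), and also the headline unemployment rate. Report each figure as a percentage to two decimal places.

Labor force = 2,737.61 + 174.04 = 2,911.65 thousand.
Numerator = 174.04 + 35.96 + 111.82 = 321.82 thousand.
Denominator = 2,911.65 + 35.96 = 2,947.61 thousand.
Broad rate = 321.82 / 2,947.61 = 10.92%.
Headline unemployment rate = 174.04 / 2,911.65 = 5.98%.

Broad underutilization rate ≈ 10.92%; headline unemployment rate ≈ 5.98%.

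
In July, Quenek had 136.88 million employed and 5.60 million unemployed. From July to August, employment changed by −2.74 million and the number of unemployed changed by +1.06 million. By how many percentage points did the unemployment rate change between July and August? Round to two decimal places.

The unemployment rate changed by +0.80 percentage points.

July: labor force = 136.88 + 5.60 = 142.48; u = 5.60/142.48 = 3.93%.
August: labor force = 134.14 + 6.66 = 140.80; u = 6.66/140.80 = 4.73%.
Change = 4.73% − 3.93% = +0.80 pp.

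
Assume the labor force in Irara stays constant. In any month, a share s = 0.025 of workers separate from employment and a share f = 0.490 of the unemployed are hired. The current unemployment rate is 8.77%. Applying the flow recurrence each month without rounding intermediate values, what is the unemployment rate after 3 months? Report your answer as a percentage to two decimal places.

With a fixed labor force, u_{t+1} = u_t + s·(1−u_t) − f·u_t = u_t·(1−s−f) + s.
Here 1−s−f = 0.485 and s = 0.025.
u_1 = 0.087700 × 0.485 + 0.025 = 0.067534.
u_2 = 0.067534 × 0.485 + 0.025 = 0.057754.
u_3 = 0.057754 × 0.485 + 0.025 = 0.053011.

Unemployment rate after three months ≈ 5.30%.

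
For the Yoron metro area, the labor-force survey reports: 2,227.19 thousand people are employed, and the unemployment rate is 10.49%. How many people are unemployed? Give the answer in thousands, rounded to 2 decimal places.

Let U be the number unemployed. The labor force is E + U, and U/(E+U) = 0.1049.
So U = 0.1049 × 2,227.19 / (1 − 0.1049) = 233.6322 / 0.8951 ≈ 261.01 thousand.

About 261.01 thousand are unemployed.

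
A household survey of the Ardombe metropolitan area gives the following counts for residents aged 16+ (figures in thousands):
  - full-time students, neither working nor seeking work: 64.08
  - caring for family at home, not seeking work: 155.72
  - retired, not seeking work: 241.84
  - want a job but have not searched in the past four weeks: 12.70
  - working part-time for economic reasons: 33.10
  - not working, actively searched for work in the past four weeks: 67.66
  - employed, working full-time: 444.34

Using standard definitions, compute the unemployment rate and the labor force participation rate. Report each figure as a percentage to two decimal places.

Employed = 33.10 + 444.34 = 477.44 thousand (anyone who worked, including part-time for economic reasons, counts as employed).
Unemployed = 67.66 thousand.
Labor force = 477.44 + 67.66 = 545.10 thousand.
Not in labor force = 64.08 + 155.72 + 241.84 + 12.70 = 474.34 thousand (those not working and not actively searching are outside the labor force — including those who want a job but have given up searching).
Civilian working-age population = 545.10 + 474.34 = 1,019.44 thousand.
Unemployment rate = 67.66 / 545.10 = 12.41%.
Labor force participation rate = 545.10 / 1,019.44 = 53.47%.

Unemployment rate ≈ 12.41%; labor force participation rate ≈ 53.47%.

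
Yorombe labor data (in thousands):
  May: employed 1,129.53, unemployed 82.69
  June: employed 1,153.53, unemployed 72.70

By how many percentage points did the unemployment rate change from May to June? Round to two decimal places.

May: labor force = 1,129.53 + 82.69 = 1,212.22; u = 82.69/1,212.22 = 6.82%.
June: labor force = 1,153.53 + 72.70 = 1,226.23; u = 72.70/1,226.23 = 5.93%.
Change = 5.93% − 6.82% = −0.89 pp.

The unemployment rate changed by −0.89 percentage points.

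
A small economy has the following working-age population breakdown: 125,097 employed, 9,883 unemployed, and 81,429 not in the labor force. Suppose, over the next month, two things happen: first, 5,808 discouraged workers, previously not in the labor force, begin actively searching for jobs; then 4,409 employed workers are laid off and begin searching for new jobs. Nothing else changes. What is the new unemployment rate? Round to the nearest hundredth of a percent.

New unemployment rate ≈ 14.28%.

Initially, labor force = 125,097 + 9,883 = 134,980, so u = 9,883/134,980 = 7.32%.
After the first change, unemployed and labor force both rise by 5,808 → E = 125,097, U = 15,691, labor force = 140,788.
After the second change, employed falls and unemployed rises by 4,409; labor force unchanged → E = 120,688, U = 20,100, labor force = 140,788.
New unemployment rate = 20,100 / 140,788 = 14.28%.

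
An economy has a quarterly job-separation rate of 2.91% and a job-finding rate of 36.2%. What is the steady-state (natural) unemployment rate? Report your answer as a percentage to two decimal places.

At steady state the flows balance: s·E = f·U, so U/(E+U) = s/(s+f).
u* = 2.91 / (2.91 + 36.2) = 2.91 / 39.11 = 7.44%.

Steady-state unemployment rate ≈ 7.44%.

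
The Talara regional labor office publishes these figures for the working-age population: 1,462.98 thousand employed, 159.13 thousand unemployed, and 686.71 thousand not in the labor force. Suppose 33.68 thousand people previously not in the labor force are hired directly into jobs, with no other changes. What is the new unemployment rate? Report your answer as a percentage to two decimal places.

New unemployment rate ≈ 9.61%.

Initially, labor force = 1,462.98 + 159.13 = 1,622.11 thousand, so u = 159.13/1,622.11 = 9.81%.
After the change, employed and labor force both rise by 33.68; unemployed unchanged → E = 1,496.66, U = 159.13, labor force = 1,655.79 thousand.
New unemployment rate = 159.13 / 1,655.79 = 9.61%.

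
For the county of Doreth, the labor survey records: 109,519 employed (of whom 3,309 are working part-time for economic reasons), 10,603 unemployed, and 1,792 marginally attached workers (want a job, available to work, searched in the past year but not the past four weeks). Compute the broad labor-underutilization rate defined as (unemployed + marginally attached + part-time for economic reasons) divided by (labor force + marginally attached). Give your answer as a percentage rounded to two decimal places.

Labor force = 109,519 + 10,603 = 120,122.
Numerator = 10,603 + 1,792 + 3,309 = 15,704.
Denominator = 120,122 + 1,792 = 121,914.
Broad rate = 15,704 / 121,914 = 12.88%.

Broad underutilization rate ≈ 12.88%.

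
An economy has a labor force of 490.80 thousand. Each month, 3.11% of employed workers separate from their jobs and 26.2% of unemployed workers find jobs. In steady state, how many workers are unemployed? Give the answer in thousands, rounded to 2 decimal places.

Steady-state unemployment rate u* = s/(s+f) = 3.11/(3.11+26.2) = 0.106107.
Unemployed = u* × labor force = 0.106107 × 490.80 ≈ 52.08 thousand.

About 52.08 thousand are unemployed in steady state.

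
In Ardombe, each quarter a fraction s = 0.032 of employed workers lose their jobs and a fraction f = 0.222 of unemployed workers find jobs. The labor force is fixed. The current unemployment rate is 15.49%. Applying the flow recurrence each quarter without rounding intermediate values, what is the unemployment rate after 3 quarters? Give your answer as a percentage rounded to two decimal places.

With a fixed labor force, u_{t+1} = u_t + s·(1−u_t) − f·u_t = u_t·(1−s−f) + s.
Here 1−s−f = 0.746 and s = 0.032.
u_1 = 0.154900 × 0.746 + 0.032 = 0.147555.
u_2 = 0.147555 × 0.746 + 0.032 = 0.142076.
u_3 = 0.142076 × 0.746 + 0.032 = 0.137989.

Unemployment rate after three quarters ≈ 13.80%.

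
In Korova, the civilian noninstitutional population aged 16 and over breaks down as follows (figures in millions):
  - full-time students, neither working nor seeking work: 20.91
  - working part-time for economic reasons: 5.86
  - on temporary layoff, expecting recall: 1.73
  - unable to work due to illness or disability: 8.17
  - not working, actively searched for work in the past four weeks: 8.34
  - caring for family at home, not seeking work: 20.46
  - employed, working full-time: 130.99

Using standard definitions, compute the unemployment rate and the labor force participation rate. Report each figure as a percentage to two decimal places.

Employed = 5.86 + 130.99 = 136.85 million (anyone who worked, including part-time for economic reasons, counts as employed).
Unemployed = 1.73 + 8.34 = 10.07 million (jobless and actively searching, or on temporary layoff).
Labor force = 136.85 + 10.07 = 146.92 million.
Not in labor force = 20.91 + 8.17 + 20.46 = 49.54 million (those not working and not actively searching are outside the labor force).
Civilian working-age population = 146.92 + 49.54 = 196.46 million.
Unemployment rate = 10.07 / 146.92 = 6.85%.
Labor force participation rate = 146.92 / 196.46 = 74.78%.

Unemployment rate ≈ 6.85%; labor force participation rate ≈ 74.78%.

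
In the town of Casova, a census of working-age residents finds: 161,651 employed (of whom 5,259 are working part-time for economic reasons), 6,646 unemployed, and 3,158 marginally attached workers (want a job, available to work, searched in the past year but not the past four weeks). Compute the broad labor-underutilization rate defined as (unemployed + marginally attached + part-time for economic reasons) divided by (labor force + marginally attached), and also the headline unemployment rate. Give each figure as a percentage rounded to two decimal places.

Broad underutilization rate ≈ 8.79%; headline unemployment rate ≈ 3.95%.

Labor force = 161,651 + 6,646 = 168,297.
Numerator = 6,646 + 3,158 + 5,259 = 15,063.
Denominator = 168,297 + 3,158 = 171,455.
Broad rate = 15,063 / 171,455 = 8.79%.
Headline unemployment rate = 6,646 / 168,297 = 3.95%.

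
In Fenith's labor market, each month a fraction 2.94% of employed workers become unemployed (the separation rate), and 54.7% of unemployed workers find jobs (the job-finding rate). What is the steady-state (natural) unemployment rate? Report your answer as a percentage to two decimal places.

Steady-state unemployment rate ≈ 5.10%.

At steady state the flows balance: s·E = f·U, so U/(E+U) = s/(s+f).
u* = 2.94 / (2.94 + 54.7) = 2.94 / 57.64 = 5.10%.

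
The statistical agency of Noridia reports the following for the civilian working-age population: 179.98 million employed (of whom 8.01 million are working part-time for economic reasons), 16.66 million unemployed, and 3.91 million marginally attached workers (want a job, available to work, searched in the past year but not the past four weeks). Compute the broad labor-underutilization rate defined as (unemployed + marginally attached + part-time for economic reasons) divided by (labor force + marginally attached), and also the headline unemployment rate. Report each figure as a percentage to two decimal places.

Broad underutilization rate ≈ 14.25%; headline unemployment rate ≈ 8.47%.

Labor force = 179.98 + 16.66 = 196.64 million.
Numerator = 16.66 + 3.91 + 8.01 = 28.58 million.
Denominator = 196.64 + 3.91 = 200.55 million.
Broad rate = 28.58 / 200.55 = 14.25%.
Headline unemployment rate = 16.66 / 196.64 = 8.47%.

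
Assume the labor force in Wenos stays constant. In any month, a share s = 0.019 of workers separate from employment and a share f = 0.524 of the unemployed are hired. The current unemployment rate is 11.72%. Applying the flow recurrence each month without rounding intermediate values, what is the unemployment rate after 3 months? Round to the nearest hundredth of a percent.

With a fixed labor force, u_{t+1} = u_t + s·(1−u_t) − f·u_t = u_t·(1−s−f) + s.
Here 1−s−f = 0.457 and s = 0.019.
u_1 = 0.117200 × 0.457 + 0.019 = 0.072560.
u_2 = 0.072560 × 0.457 + 0.019 = 0.052160.
u_3 = 0.052160 × 0.457 + 0.019 = 0.042837.

Unemployment rate after three months ≈ 4.28%.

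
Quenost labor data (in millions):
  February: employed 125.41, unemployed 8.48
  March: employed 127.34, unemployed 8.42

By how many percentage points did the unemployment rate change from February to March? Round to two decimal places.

The unemployment rate changed by −0.13 percentage points.

February: labor force = 125.41 + 8.48 = 133.89; u = 8.48/133.89 = 6.33%.
March: labor force = 127.34 + 8.42 = 135.76; u = 8.42/135.76 = 6.20%.
Change = 6.20% − 6.33% = −0.13 pp.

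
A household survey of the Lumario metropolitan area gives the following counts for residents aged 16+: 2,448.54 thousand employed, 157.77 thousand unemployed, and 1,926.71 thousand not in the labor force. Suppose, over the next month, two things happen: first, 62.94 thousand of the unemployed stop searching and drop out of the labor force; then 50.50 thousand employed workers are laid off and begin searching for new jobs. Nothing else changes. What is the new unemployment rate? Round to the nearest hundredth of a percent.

New unemployment rate ≈ 5.71%.

Initially, labor force = 2,448.54 + 157.77 = 2,606.31 thousand, so u = 157.77/2,606.31 = 6.05%.
After the first change, unemployed and labor force both fall by 62.94 → E = 2,448.54, U = 94.83, labor force = 2,543.37 thousand.
After the second change, employed falls and unemployed rises by 50.50; labor force unchanged → E = 2,398.04, U = 145.33, labor force = 2,543.37 thousand.
New unemployment rate = 145.33 / 2,543.37 = 5.71%.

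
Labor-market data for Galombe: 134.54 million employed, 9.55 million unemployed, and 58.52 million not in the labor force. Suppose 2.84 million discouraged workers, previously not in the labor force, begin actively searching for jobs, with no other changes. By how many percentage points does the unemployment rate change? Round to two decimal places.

Initially, labor force = 134.54 + 9.55 = 144.09 million, so u = 9.55/144.09 = 6.63%.
After the change, unemployed and labor force both rise by 2.84 → E = 134.54, U = 12.39, labor force = 146.93 million.
New unemployment rate = 12.39 / 146.93 = 8.43%.
Change = 8.43% − 6.63% = +1.80 percentage points.

The unemployment rate changes by +1.80 percentage points.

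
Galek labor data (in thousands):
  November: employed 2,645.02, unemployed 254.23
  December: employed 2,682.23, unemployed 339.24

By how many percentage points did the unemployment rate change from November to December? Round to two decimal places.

November: labor force = 2,645.02 + 254.23 = 2,899.25; u = 254.23/2,899.25 = 8.77%.
December: labor force = 2,682.23 + 339.24 = 3,021.47; u = 339.24/3,021.47 = 11.23%.
Change = 11.23% − 8.77% = +2.46 pp.

The unemployment rate changed by +2.46 percentage points.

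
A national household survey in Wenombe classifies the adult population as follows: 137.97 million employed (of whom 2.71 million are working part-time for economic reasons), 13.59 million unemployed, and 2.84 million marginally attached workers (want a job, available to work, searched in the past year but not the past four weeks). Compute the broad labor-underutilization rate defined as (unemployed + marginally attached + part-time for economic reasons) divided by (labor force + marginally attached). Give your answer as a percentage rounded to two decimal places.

Labor force = 137.97 + 13.59 = 151.56 million.
Numerator = 13.59 + 2.84 + 2.71 = 19.14 million.
Denominator = 151.56 + 2.84 = 154.40 million.
Broad rate = 19.14 / 154.40 = 12.40%.

Broad underutilization rate ≈ 12.40%.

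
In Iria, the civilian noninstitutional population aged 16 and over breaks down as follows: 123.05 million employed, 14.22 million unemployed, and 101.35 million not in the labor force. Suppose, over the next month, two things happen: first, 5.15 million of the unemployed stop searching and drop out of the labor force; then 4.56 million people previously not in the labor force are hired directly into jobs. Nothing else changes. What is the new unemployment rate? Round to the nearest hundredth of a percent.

New unemployment rate ≈ 6.64%.

Initially, labor force = 123.05 + 14.22 = 137.27 million, so u = 14.22/137.27 = 10.36%.
After the first change, unemployed and labor force both fall by 5.15 → E = 123.05, U = 9.07, labor force = 132.12 million.
After the second change, employed and labor force both rise by 4.56; unemployed unchanged → E = 127.61, U = 9.07, labor force = 136.68 million.
New unemployment rate = 9.07 / 136.68 = 6.64%.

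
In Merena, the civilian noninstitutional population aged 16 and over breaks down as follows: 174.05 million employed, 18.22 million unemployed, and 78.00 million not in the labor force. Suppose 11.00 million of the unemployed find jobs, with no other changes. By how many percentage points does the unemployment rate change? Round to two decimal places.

The unemployment rate changes by −5.72 percentage points.

Initially, labor force = 174.05 + 18.22 = 192.27 million, so u = 18.22/192.27 = 9.48%.
After the change, unemployed falls and employed rises by 11.00; labor force unchanged → E = 185.05, U = 7.22, labor force = 192.27 million.
New unemployment rate = 7.22 / 192.27 = 3.76%.
Change = 3.76% − 9.48% = −5.72 percentage points.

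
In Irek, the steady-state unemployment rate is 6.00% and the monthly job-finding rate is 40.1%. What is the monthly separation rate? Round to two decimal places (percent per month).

Separation rate ≈ 2.56% per month.

From u* = s/(s+f): s = u·f/(1−u).
s = 0.0600 × 40.1 / (1 − 0.0600) = 2.4060 / 0.9400 ≈ 2.56% per month.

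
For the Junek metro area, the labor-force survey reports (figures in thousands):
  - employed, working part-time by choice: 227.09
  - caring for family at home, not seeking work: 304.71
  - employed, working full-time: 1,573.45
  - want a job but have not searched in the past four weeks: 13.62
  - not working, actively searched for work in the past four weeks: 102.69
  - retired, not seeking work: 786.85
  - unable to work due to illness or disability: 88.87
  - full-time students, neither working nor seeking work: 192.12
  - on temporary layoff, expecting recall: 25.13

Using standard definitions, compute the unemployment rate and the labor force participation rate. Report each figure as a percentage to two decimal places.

Employed = 227.09 + 1,573.45 = 1,800.54 thousand.
Unemployed = 102.69 + 25.13 = 127.82 thousand (jobless and actively searching, or on temporary layoff).
Labor force = 1,800.54 + 127.82 = 1,928.36 thousand.
Not in labor force = 304.71 + 13.62 + 786.85 + 88.87 + 192.12 = 1,386.17 thousand (those not working and not actively searching are outside the labor force — including those who want a job but have given up searching).
Civilian working-age population = 1,928.36 + 1,386.17 = 3,314.53 thousand.
Unemployment rate = 127.82 / 1,928.36 = 6.63%.
Labor force participation rate = 1,928.36 / 3,314.53 = 58.18%.

Unemployment rate ≈ 6.63%; labor force participation rate ≈ 58.18%.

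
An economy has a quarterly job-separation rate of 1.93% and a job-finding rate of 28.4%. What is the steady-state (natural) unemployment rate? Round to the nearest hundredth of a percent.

Steady-state unemployment rate ≈ 6.36%.

At steady state the flows balance: s·E = f·U, so U/(E+U) = s/(s+f).
u* = 1.93 / (1.93 + 28.4) = 1.93 / 30.33 = 6.36%.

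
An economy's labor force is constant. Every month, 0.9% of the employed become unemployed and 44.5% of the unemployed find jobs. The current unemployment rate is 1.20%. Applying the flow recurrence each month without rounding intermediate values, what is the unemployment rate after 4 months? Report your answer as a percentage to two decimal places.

Unemployment rate after four months ≈ 1.91%.

With a fixed labor force, u_{t+1} = u_t + s·(1−u_t) − f·u_t = u_t·(1−s−f) + s.
Here 1−s−f = 0.546 and s = 0.009.
u_1 = 0.012000 × 0.546 + 0.009 = 0.015552.
u_2 = 0.015552 × 0.546 + 0.009 = 0.017491.
u_3 = 0.017491 × 0.546 + 0.009 = 0.018550.
u_4 = 0.018550 × 0.546 + 0.009 = 0.019128.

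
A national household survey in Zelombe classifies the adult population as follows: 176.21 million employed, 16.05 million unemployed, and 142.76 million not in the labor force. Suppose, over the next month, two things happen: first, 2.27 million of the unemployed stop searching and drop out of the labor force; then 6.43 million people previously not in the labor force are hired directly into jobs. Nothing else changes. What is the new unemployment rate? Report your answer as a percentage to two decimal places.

New unemployment rate ≈ 7.02%.

Initially, labor force = 176.21 + 16.05 = 192.26 million, so u = 16.05/192.26 = 8.35%.
After the first change, unemployed and labor force both fall by 2.27 → E = 176.21, U = 13.78, labor force = 189.99 million.
After the second change, employed and labor force both rise by 6.43; unemployed unchanged → E = 182.64, U = 13.78, labor force = 196.42 million.
New unemployment rate = 13.78 / 196.42 = 7.02%.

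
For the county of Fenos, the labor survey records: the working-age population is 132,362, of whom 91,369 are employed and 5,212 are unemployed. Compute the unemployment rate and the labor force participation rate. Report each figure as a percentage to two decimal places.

Unemployment rate ≈ 5.40%; labor force participation rate ≈ 72.97%.

Labor force = employed + unemployed = 91,369 + 5,212 = 96,581.
Unemployment rate = 5,212 / 96,581 = 5.40%.
Labor force participation rate = 96,581 / 132,362 = 72.97%.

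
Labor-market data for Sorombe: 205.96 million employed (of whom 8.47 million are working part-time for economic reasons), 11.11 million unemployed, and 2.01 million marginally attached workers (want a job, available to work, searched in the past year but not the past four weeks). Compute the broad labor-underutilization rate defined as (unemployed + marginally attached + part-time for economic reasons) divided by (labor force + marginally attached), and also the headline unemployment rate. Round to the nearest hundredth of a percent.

Broad underutilization rate ≈ 9.85%; headline unemployment rate ≈ 5.12%.

Labor force = 205.96 + 11.11 = 217.07 million.
Numerator = 11.11 + 2.01 + 8.47 = 21.59 million.
Denominator = 217.07 + 2.01 = 219.08 million.
Broad rate = 21.59 / 219.08 = 9.85%.
Headline unemployment rate = 11.11 / 217.07 = 5.12%.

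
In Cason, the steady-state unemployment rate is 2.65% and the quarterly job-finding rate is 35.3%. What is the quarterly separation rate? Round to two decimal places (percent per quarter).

Separation rate ≈ 0.96% per quarter.

From u* = s/(s+f): s = u·f/(1−u).
s = 0.0265 × 35.3 / (1 − 0.0265) = 0.9354 / 0.9735 ≈ 0.96% per quarter.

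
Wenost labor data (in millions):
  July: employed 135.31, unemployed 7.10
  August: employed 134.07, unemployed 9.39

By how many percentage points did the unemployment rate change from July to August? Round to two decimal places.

July: labor force = 135.31 + 7.10 = 142.41; u = 7.10/142.41 = 4.99%.
August: labor force = 134.07 + 9.39 = 143.46; u = 9.39/143.46 = 6.55%.
Change = 6.55% − 4.99% = +1.56 pp.

The unemployment rate changed by +1.56 percentage points.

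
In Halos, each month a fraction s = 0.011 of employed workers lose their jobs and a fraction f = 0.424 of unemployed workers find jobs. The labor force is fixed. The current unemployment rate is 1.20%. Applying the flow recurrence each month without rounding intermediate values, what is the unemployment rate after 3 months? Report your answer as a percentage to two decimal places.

Unemployment rate after three months ≈ 2.29%.

With a fixed labor force, u_{t+1} = u_t + s·(1−u_t) − f·u_t = u_t·(1−s−f) + s.
Here 1−s−f = 0.565 and s = 0.011.
u_1 = 0.012000 × 0.565 + 0.011 = 0.017780.
u_2 = 0.017780 × 0.565 + 0.011 = 0.021046.
u_3 = 0.021046 × 0.565 + 0.011 = 0.022891.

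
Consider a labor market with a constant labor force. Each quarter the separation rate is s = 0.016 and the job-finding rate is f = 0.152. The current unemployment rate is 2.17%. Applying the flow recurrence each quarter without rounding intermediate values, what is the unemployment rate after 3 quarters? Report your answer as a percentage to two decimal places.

With a fixed labor force, u_{t+1} = u_t + s·(1−u_t) − f·u_t = u_t·(1−s−f) + s.
Here 1−s−f = 0.832 and s = 0.016.
u_1 = 0.021700 × 0.832 + 0.016 = 0.034054.
u_2 = 0.034054 × 0.832 + 0.016 = 0.044333.
u_3 = 0.044333 × 0.832 + 0.016 = 0.052885.

Unemployment rate after three quarters ≈ 5.29%.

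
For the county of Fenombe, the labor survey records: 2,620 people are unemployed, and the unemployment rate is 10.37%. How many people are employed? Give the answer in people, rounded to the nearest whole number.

About 22,645 are employed.

Labor force = U / u = 2,620 / 0.1037 ≈ 25,265.
Employed = labor force − unemployed = 25,265 − 2,620 = 22,645.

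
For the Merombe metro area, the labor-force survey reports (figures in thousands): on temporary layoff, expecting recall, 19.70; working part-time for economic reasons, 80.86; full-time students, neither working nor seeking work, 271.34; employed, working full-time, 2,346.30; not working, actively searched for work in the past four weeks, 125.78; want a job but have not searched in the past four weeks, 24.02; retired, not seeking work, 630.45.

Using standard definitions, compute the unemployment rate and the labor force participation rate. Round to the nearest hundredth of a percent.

Employed = 80.86 + 2,346.30 = 2,427.16 thousand (anyone who worked, including part-time for economic reasons, counts as employed).
Unemployed = 19.70 + 125.78 = 145.48 thousand (jobless and actively searching, or on temporary layoff).
Labor force = 2,427.16 + 145.48 = 2,572.64 thousand.
Not in labor force = 271.34 + 24.02 + 630.45 = 925.81 thousand (those not working and not actively searching are outside the labor force — including those who want a job but have given up searching).
Civilian working-age population = 2,572.64 + 925.81 = 3,498.45 thousand.
Unemployment rate = 145.48 / 2,572.64 = 5.65%.
Labor force participation rate = 2,572.64 / 3,498.45 = 73.54%.

Unemployment rate ≈ 5.65%; labor force participation rate ≈ 73.54%.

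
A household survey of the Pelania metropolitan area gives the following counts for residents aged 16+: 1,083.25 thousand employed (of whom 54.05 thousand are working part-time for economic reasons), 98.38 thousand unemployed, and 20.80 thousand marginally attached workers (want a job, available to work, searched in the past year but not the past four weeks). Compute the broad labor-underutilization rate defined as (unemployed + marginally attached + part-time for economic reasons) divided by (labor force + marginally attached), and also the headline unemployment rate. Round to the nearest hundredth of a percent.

Labor force = 1,083.25 + 98.38 = 1,181.63 thousand.
Numerator = 98.38 + 20.80 + 54.05 = 173.23 thousand.
Denominator = 1,181.63 + 20.80 = 1,202.43 thousand.
Broad rate = 173.23 / 1,202.43 = 14.41%.
Headline unemployment rate = 98.38 / 1,181.63 = 8.33%.

Broad underutilization rate ≈ 14.41%; headline unemployment rate ≈ 8.33%.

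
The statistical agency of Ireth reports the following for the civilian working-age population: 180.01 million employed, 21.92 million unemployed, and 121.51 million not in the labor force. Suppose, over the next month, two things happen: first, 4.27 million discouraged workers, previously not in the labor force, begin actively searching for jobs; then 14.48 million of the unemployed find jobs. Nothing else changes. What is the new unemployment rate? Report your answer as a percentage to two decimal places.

Initially, labor force = 180.01 + 21.92 = 201.93 million, so u = 21.92/201.93 = 10.86%.
After the first change, unemployed and labor force both rise by 4.27 → E = 180.01, U = 26.19, labor force = 206.20 million.
After the second change, unemployed falls and employed rises by 14.48; labor force unchanged → E = 194.49, U = 11.71, labor force = 206.20 million.
New unemployment rate = 11.71 / 206.20 = 5.68%.

New unemployment rate ≈ 5.68%.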